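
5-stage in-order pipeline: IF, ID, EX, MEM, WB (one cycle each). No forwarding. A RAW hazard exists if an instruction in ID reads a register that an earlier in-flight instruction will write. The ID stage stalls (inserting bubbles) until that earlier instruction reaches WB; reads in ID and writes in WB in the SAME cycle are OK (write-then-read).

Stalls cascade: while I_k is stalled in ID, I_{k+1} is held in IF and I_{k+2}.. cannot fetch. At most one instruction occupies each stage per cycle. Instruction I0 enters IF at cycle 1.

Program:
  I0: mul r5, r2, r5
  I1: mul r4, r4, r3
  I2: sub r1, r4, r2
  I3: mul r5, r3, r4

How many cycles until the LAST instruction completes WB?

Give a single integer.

Answer: 10

Derivation:
I0 mul r5 <- r2,r5: IF@1 ID@2 stall=0 (-) EX@3 MEM@4 WB@5
I1 mul r4 <- r4,r3: IF@2 ID@3 stall=0 (-) EX@4 MEM@5 WB@6
I2 sub r1 <- r4,r2: IF@3 ID@4 stall=2 (RAW on I1.r4 (WB@6)) EX@7 MEM@8 WB@9
I3 mul r5 <- r3,r4: IF@4 ID@7 stall=0 (-) EX@8 MEM@9 WB@10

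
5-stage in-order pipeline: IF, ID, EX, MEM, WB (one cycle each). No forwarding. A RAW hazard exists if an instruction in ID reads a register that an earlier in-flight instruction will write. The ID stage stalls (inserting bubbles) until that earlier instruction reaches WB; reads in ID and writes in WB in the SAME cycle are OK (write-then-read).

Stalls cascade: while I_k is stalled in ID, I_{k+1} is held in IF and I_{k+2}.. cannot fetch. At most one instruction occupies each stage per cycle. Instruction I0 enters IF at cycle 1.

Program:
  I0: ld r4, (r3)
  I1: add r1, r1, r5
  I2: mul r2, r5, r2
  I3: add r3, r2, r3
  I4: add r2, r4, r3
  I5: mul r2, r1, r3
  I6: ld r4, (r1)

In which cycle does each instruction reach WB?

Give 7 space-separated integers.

I0 ld r4 <- r3: IF@1 ID@2 stall=0 (-) EX@3 MEM@4 WB@5
I1 add r1 <- r1,r5: IF@2 ID@3 stall=0 (-) EX@4 MEM@5 WB@6
I2 mul r2 <- r5,r2: IF@3 ID@4 stall=0 (-) EX@5 MEM@6 WB@7
I3 add r3 <- r2,r3: IF@4 ID@5 stall=2 (RAW on I2.r2 (WB@7)) EX@8 MEM@9 WB@10
I4 add r2 <- r4,r3: IF@5 ID@8 stall=2 (RAW on I3.r3 (WB@10)) EX@11 MEM@12 WB@13
I5 mul r2 <- r1,r3: IF@8 ID@11 stall=0 (-) EX@12 MEM@13 WB@14
I6 ld r4 <- r1: IF@11 ID@12 stall=0 (-) EX@13 MEM@14 WB@15

Answer: 5 6 7 10 13 14 15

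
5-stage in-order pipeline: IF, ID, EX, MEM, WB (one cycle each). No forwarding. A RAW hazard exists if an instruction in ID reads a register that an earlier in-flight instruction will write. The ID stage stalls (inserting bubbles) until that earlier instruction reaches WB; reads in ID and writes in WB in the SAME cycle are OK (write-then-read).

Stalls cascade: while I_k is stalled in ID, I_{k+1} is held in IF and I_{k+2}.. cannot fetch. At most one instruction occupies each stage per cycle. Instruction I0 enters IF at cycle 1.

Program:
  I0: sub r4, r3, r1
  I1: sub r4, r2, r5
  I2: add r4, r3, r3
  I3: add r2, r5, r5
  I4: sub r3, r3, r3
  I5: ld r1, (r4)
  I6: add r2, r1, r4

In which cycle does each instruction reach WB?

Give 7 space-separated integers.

I0 sub r4 <- r3,r1: IF@1 ID@2 stall=0 (-) EX@3 MEM@4 WB@5
I1 sub r4 <- r2,r5: IF@2 ID@3 stall=0 (-) EX@4 MEM@5 WB@6
I2 add r4 <- r3,r3: IF@3 ID@4 stall=0 (-) EX@5 MEM@6 WB@7
I3 add r2 <- r5,r5: IF@4 ID@5 stall=0 (-) EX@6 MEM@7 WB@8
I4 sub r3 <- r3,r3: IF@5 ID@6 stall=0 (-) EX@7 MEM@8 WB@9
I5 ld r1 <- r4: IF@6 ID@7 stall=0 (-) EX@8 MEM@9 WB@10
I6 add r2 <- r1,r4: IF@7 ID@8 stall=2 (RAW on I5.r1 (WB@10)) EX@11 MEM@12 WB@13

Answer: 5 6 7 8 9 10 13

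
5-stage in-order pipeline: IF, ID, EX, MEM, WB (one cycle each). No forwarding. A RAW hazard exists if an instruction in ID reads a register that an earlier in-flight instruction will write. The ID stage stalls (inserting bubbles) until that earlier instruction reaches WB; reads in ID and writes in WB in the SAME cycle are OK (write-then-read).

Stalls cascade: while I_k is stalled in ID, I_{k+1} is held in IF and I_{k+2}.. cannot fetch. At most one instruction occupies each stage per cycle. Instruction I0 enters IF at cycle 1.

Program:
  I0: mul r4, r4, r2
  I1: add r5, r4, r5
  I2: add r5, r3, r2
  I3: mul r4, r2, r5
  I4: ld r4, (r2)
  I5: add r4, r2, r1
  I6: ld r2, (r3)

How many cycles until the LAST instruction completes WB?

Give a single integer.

I0 mul r4 <- r4,r2: IF@1 ID@2 stall=0 (-) EX@3 MEM@4 WB@5
I1 add r5 <- r4,r5: IF@2 ID@3 stall=2 (RAW on I0.r4 (WB@5)) EX@6 MEM@7 WB@8
I2 add r5 <- r3,r2: IF@3 ID@6 stall=0 (-) EX@7 MEM@8 WB@9
I3 mul r4 <- r2,r5: IF@6 ID@7 stall=2 (RAW on I2.r5 (WB@9)) EX@10 MEM@11 WB@12
I4 ld r4 <- r2: IF@7 ID@10 stall=0 (-) EX@11 MEM@12 WB@13
I5 add r4 <- r2,r1: IF@10 ID@11 stall=0 (-) EX@12 MEM@13 WB@14
I6 ld r2 <- r3: IF@11 ID@12 stall=0 (-) EX@13 MEM@14 WB@15

Answer: 15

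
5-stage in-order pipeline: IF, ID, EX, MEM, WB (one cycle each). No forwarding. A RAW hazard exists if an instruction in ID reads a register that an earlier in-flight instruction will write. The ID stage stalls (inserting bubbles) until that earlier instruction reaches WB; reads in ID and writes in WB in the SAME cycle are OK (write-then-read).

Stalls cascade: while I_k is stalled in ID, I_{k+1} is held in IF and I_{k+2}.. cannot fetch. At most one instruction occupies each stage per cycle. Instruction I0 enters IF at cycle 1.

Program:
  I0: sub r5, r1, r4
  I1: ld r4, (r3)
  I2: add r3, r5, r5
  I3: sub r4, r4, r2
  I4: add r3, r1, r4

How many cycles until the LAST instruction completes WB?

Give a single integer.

Answer: 12

Derivation:
I0 sub r5 <- r1,r4: IF@1 ID@2 stall=0 (-) EX@3 MEM@4 WB@5
I1 ld r4 <- r3: IF@2 ID@3 stall=0 (-) EX@4 MEM@5 WB@6
I2 add r3 <- r5,r5: IF@3 ID@4 stall=1 (RAW on I0.r5 (WB@5)) EX@6 MEM@7 WB@8
I3 sub r4 <- r4,r2: IF@4 ID@6 stall=0 (-) EX@7 MEM@8 WB@9
I4 add r3 <- r1,r4: IF@6 ID@7 stall=2 (RAW on I3.r4 (WB@9)) EX@10 MEM@11 WB@12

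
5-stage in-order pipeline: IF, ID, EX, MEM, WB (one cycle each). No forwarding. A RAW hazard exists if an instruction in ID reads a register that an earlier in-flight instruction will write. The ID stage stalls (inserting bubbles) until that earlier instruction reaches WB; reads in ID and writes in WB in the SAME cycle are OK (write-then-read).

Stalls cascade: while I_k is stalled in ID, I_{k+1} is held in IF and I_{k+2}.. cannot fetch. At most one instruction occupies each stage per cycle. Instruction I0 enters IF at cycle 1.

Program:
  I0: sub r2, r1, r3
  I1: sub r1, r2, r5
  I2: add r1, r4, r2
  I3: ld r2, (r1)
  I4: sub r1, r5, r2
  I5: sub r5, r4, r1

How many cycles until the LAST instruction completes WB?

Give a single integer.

I0 sub r2 <- r1,r3: IF@1 ID@2 stall=0 (-) EX@3 MEM@4 WB@5
I1 sub r1 <- r2,r5: IF@2 ID@3 stall=2 (RAW on I0.r2 (WB@5)) EX@6 MEM@7 WB@8
I2 add r1 <- r4,r2: IF@3 ID@6 stall=0 (-) EX@7 MEM@8 WB@9
I3 ld r2 <- r1: IF@6 ID@7 stall=2 (RAW on I2.r1 (WB@9)) EX@10 MEM@11 WB@12
I4 sub r1 <- r5,r2: IF@7 ID@10 stall=2 (RAW on I3.r2 (WB@12)) EX@13 MEM@14 WB@15
I5 sub r5 <- r4,r1: IF@10 ID@13 stall=2 (RAW on I4.r1 (WB@15)) EX@16 MEM@17 WB@18

Answer: 18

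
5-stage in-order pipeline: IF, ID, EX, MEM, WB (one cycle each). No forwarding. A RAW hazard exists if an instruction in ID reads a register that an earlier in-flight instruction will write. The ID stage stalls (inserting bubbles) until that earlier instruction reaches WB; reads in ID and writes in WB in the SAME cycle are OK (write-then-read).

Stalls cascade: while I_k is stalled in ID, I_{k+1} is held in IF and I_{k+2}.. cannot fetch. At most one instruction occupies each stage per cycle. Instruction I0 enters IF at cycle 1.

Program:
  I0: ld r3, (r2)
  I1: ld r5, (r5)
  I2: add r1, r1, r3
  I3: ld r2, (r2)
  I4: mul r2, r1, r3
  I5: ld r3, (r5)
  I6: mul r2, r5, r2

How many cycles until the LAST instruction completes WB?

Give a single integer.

Answer: 14

Derivation:
I0 ld r3 <- r2: IF@1 ID@2 stall=0 (-) EX@3 MEM@4 WB@5
I1 ld r5 <- r5: IF@2 ID@3 stall=0 (-) EX@4 MEM@5 WB@6
I2 add r1 <- r1,r3: IF@3 ID@4 stall=1 (RAW on I0.r3 (WB@5)) EX@6 MEM@7 WB@8
I3 ld r2 <- r2: IF@4 ID@6 stall=0 (-) EX@7 MEM@8 WB@9
I4 mul r2 <- r1,r3: IF@6 ID@7 stall=1 (RAW on I2.r1 (WB@8)) EX@9 MEM@10 WB@11
I5 ld r3 <- r5: IF@7 ID@9 stall=0 (-) EX@10 MEM@11 WB@12
I6 mul r2 <- r5,r2: IF@9 ID@10 stall=1 (RAW on I4.r2 (WB@11)) EX@12 MEM@13 WB@14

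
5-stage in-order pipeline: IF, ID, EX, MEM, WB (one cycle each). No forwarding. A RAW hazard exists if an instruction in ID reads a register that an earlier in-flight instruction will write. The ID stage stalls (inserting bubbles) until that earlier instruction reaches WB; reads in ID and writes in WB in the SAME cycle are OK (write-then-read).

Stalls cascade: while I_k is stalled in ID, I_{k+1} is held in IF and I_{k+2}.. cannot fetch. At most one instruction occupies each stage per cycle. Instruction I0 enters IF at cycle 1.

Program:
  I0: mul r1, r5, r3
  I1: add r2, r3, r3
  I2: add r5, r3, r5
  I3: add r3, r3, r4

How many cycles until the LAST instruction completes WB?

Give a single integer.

Answer: 8

Derivation:
I0 mul r1 <- r5,r3: IF@1 ID@2 stall=0 (-) EX@3 MEM@4 WB@5
I1 add r2 <- r3,r3: IF@2 ID@3 stall=0 (-) EX@4 MEM@5 WB@6
I2 add r5 <- r3,r5: IF@3 ID@4 stall=0 (-) EX@5 MEM@6 WB@7
I3 add r3 <- r3,r4: IF@4 ID@5 stall=0 (-) EX@6 MEM@7 WB@8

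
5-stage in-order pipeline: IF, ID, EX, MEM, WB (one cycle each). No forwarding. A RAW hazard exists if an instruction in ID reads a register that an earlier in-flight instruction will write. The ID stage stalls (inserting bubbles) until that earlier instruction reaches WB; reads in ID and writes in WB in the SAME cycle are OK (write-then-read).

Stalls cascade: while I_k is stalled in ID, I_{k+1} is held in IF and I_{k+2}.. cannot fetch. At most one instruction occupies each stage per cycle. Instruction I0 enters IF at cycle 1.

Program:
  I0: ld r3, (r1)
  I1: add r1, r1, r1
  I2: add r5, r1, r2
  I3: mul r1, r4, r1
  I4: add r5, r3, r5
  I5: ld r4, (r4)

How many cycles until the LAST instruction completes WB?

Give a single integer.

I0 ld r3 <- r1: IF@1 ID@2 stall=0 (-) EX@3 MEM@4 WB@5
I1 add r1 <- r1,r1: IF@2 ID@3 stall=0 (-) EX@4 MEM@5 WB@6
I2 add r5 <- r1,r2: IF@3 ID@4 stall=2 (RAW on I1.r1 (WB@6)) EX@7 MEM@8 WB@9
I3 mul r1 <- r4,r1: IF@4 ID@7 stall=0 (-) EX@8 MEM@9 WB@10
I4 add r5 <- r3,r5: IF@7 ID@8 stall=1 (RAW on I2.r5 (WB@9)) EX@10 MEM@11 WB@12
I5 ld r4 <- r4: IF@8 ID@10 stall=0 (-) EX@11 MEM@12 WB@13

Answer: 13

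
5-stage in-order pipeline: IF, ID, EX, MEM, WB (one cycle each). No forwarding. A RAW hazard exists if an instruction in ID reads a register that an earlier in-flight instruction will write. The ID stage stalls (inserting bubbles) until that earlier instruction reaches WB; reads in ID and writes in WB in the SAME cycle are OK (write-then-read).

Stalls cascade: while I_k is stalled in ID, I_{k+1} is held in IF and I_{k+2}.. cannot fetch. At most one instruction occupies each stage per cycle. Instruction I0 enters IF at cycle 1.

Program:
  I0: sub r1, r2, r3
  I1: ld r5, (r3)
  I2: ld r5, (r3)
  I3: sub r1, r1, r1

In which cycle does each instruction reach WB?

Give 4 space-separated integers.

I0 sub r1 <- r2,r3: IF@1 ID@2 stall=0 (-) EX@3 MEM@4 WB@5
I1 ld r5 <- r3: IF@2 ID@3 stall=0 (-) EX@4 MEM@5 WB@6
I2 ld r5 <- r3: IF@3 ID@4 stall=0 (-) EX@5 MEM@6 WB@7
I3 sub r1 <- r1,r1: IF@4 ID@5 stall=0 (-) EX@6 MEM@7 WB@8

Answer: 5 6 7 8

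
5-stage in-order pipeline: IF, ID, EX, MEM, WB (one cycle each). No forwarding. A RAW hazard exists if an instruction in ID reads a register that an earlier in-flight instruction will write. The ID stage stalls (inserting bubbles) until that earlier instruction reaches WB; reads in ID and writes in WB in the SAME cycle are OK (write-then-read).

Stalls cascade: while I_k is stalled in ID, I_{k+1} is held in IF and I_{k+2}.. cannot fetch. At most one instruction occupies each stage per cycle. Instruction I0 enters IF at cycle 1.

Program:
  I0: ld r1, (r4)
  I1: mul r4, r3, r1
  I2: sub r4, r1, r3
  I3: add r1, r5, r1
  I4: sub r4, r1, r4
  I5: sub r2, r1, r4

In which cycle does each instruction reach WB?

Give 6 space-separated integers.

Answer: 5 8 9 10 13 16

Derivation:
I0 ld r1 <- r4: IF@1 ID@2 stall=0 (-) EX@3 MEM@4 WB@5
I1 mul r4 <- r3,r1: IF@2 ID@3 stall=2 (RAW on I0.r1 (WB@5)) EX@6 MEM@7 WB@8
I2 sub r4 <- r1,r3: IF@3 ID@6 stall=0 (-) EX@7 MEM@8 WB@9
I3 add r1 <- r5,r1: IF@6 ID@7 stall=0 (-) EX@8 MEM@9 WB@10
I4 sub r4 <- r1,r4: IF@7 ID@8 stall=2 (RAW on I3.r1 (WB@10)) EX@11 MEM@12 WB@13
I5 sub r2 <- r1,r4: IF@8 ID@11 stall=2 (RAW on I4.r4 (WB@13)) EX@14 MEM@15 WB@16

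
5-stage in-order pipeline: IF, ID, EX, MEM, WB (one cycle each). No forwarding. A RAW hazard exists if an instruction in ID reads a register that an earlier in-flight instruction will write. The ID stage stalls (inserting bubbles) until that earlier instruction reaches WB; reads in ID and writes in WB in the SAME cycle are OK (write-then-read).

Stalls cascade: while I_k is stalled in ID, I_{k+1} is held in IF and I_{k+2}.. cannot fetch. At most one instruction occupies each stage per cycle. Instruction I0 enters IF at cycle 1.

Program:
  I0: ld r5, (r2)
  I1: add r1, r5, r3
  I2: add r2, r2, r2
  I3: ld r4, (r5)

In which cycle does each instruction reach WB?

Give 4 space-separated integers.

Answer: 5 8 9 10

Derivation:
I0 ld r5 <- r2: IF@1 ID@2 stall=0 (-) EX@3 MEM@4 WB@5
I1 add r1 <- r5,r3: IF@2 ID@3 stall=2 (RAW on I0.r5 (WB@5)) EX@6 MEM@7 WB@8
I2 add r2 <- r2,r2: IF@3 ID@6 stall=0 (-) EX@7 MEM@8 WB@9
I3 ld r4 <- r5: IF@6 ID@7 stall=0 (-) EX@8 MEM@9 WB@10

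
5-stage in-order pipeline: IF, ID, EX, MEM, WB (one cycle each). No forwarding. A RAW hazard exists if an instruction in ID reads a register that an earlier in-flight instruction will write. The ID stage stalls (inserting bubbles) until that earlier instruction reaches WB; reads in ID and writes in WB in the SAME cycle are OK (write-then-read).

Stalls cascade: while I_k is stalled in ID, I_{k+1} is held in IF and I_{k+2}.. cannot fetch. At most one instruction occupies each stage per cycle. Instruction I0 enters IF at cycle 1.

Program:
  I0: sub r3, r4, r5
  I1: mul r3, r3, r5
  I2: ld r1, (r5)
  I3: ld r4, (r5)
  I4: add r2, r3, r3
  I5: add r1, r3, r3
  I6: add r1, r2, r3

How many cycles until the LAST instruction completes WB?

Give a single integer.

I0 sub r3 <- r4,r5: IF@1 ID@2 stall=0 (-) EX@3 MEM@4 WB@5
I1 mul r3 <- r3,r5: IF@2 ID@3 stall=2 (RAW on I0.r3 (WB@5)) EX@6 MEM@7 WB@8
I2 ld r1 <- r5: IF@3 ID@6 stall=0 (-) EX@7 MEM@8 WB@9
I3 ld r4 <- r5: IF@6 ID@7 stall=0 (-) EX@8 MEM@9 WB@10
I4 add r2 <- r3,r3: IF@7 ID@8 stall=0 (-) EX@9 MEM@10 WB@11
I5 add r1 <- r3,r3: IF@8 ID@9 stall=0 (-) EX@10 MEM@11 WB@12
I6 add r1 <- r2,r3: IF@9 ID@10 stall=1 (RAW on I4.r2 (WB@11)) EX@12 MEM@13 WB@14

Answer: 14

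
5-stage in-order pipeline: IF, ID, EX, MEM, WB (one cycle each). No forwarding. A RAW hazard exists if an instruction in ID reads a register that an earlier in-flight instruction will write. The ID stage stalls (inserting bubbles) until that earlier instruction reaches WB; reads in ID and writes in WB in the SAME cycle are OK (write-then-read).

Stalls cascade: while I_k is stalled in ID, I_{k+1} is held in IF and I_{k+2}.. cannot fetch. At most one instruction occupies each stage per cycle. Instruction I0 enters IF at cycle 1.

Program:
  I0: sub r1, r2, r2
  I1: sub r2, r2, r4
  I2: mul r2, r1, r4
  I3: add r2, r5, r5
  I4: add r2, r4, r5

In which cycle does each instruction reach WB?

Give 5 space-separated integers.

Answer: 5 6 8 9 10

Derivation:
I0 sub r1 <- r2,r2: IF@1 ID@2 stall=0 (-) EX@3 MEM@4 WB@5
I1 sub r2 <- r2,r4: IF@2 ID@3 stall=0 (-) EX@4 MEM@5 WB@6
I2 mul r2 <- r1,r4: IF@3 ID@4 stall=1 (RAW on I0.r1 (WB@5)) EX@6 MEM@7 WB@8
I3 add r2 <- r5,r5: IF@4 ID@6 stall=0 (-) EX@7 MEM@8 WB@9
I4 add r2 <- r4,r5: IF@6 ID@7 stall=0 (-) EX@8 MEM@9 WB@10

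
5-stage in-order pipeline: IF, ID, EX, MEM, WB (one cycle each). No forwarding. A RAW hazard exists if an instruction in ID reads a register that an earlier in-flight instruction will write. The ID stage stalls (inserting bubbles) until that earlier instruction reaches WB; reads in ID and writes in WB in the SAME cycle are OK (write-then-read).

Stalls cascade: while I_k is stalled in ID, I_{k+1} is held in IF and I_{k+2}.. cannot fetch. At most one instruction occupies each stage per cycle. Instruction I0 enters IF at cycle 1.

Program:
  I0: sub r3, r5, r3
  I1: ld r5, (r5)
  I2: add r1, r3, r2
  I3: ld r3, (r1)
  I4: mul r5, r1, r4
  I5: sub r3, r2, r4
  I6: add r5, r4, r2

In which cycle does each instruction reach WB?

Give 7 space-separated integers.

I0 sub r3 <- r5,r3: IF@1 ID@2 stall=0 (-) EX@3 MEM@4 WB@5
I1 ld r5 <- r5: IF@2 ID@3 stall=0 (-) EX@4 MEM@5 WB@6
I2 add r1 <- r3,r2: IF@3 ID@4 stall=1 (RAW on I0.r3 (WB@5)) EX@6 MEM@7 WB@8
I3 ld r3 <- r1: IF@4 ID@6 stall=2 (RAW on I2.r1 (WB@8)) EX@9 MEM@10 WB@11
I4 mul r5 <- r1,r4: IF@6 ID@9 stall=0 (-) EX@10 MEM@11 WB@12
I5 sub r3 <- r2,r4: IF@9 ID@10 stall=0 (-) EX@11 MEM@12 WB@13
I6 add r5 <- r4,r2: IF@10 ID@11 stall=0 (-) EX@12 MEM@13 WB@14

Answer: 5 6 8 11 12 13 14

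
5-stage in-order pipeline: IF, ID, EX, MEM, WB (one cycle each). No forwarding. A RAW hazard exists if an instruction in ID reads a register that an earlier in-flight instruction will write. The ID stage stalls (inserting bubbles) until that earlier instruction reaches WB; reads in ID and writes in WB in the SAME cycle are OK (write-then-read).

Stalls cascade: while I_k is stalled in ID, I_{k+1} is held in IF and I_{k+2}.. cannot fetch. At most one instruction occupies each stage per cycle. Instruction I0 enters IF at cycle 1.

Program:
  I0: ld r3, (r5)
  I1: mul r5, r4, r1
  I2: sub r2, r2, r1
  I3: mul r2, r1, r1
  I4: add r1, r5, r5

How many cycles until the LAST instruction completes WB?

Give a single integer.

I0 ld r3 <- r5: IF@1 ID@2 stall=0 (-) EX@3 MEM@4 WB@5
I1 mul r5 <- r4,r1: IF@2 ID@3 stall=0 (-) EX@4 MEM@5 WB@6
I2 sub r2 <- r2,r1: IF@3 ID@4 stall=0 (-) EX@5 MEM@6 WB@7
I3 mul r2 <- r1,r1: IF@4 ID@5 stall=0 (-) EX@6 MEM@7 WB@8
I4 add r1 <- r5,r5: IF@5 ID@6 stall=0 (-) EX@7 MEM@8 WB@9

Answer: 9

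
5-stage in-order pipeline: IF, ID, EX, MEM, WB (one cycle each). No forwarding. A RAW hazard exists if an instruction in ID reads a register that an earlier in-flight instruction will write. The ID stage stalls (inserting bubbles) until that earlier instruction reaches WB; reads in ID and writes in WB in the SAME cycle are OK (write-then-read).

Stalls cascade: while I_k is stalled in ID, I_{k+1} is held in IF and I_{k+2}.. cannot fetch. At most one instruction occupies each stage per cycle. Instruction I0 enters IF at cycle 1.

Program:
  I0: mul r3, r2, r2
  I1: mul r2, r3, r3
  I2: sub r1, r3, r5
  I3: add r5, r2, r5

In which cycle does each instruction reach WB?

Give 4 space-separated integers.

Answer: 5 8 9 11

Derivation:
I0 mul r3 <- r2,r2: IF@1 ID@2 stall=0 (-) EX@3 MEM@4 WB@5
I1 mul r2 <- r3,r3: IF@2 ID@3 stall=2 (RAW on I0.r3 (WB@5)) EX@6 MEM@7 WB@8
I2 sub r1 <- r3,r5: IF@3 ID@6 stall=0 (-) EX@7 MEM@8 WB@9
I3 add r5 <- r2,r5: IF@6 ID@7 stall=1 (RAW on I1.r2 (WB@8)) EX@9 MEM@10 WB@11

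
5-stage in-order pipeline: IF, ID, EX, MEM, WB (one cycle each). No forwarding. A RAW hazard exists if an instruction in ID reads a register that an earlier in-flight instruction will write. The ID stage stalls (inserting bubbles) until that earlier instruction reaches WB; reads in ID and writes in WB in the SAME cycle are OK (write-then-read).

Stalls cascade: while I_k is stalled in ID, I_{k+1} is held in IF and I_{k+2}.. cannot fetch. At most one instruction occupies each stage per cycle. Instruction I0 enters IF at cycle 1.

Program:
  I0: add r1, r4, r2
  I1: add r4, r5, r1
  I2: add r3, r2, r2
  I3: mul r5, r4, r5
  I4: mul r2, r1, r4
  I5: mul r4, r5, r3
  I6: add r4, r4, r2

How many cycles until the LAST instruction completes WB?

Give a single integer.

I0 add r1 <- r4,r2: IF@1 ID@2 stall=0 (-) EX@3 MEM@4 WB@5
I1 add r4 <- r5,r1: IF@2 ID@3 stall=2 (RAW on I0.r1 (WB@5)) EX@6 MEM@7 WB@8
I2 add r3 <- r2,r2: IF@3 ID@6 stall=0 (-) EX@7 MEM@8 WB@9
I3 mul r5 <- r4,r5: IF@6 ID@7 stall=1 (RAW on I1.r4 (WB@8)) EX@9 MEM@10 WB@11
I4 mul r2 <- r1,r4: IF@7 ID@9 stall=0 (-) EX@10 MEM@11 WB@12
I5 mul r4 <- r5,r3: IF@9 ID@10 stall=1 (RAW on I3.r5 (WB@11)) EX@12 MEM@13 WB@14
I6 add r4 <- r4,r2: IF@10 ID@12 stall=2 (RAW on I5.r4 (WB@14)) EX@15 MEM@16 WB@17

Answer: 17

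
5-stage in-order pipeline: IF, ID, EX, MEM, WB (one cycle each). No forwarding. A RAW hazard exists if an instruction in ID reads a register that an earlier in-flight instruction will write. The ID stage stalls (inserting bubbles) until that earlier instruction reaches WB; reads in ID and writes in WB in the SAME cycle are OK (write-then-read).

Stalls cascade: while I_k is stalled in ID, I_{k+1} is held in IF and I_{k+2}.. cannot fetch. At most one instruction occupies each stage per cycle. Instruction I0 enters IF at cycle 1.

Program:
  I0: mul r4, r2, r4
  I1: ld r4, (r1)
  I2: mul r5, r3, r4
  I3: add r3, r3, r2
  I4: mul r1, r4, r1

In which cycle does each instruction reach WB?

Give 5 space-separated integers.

I0 mul r4 <- r2,r4: IF@1 ID@2 stall=0 (-) EX@3 MEM@4 WB@5
I1 ld r4 <- r1: IF@2 ID@3 stall=0 (-) EX@4 MEM@5 WB@6
I2 mul r5 <- r3,r4: IF@3 ID@4 stall=2 (RAW on I1.r4 (WB@6)) EX@7 MEM@8 WB@9
I3 add r3 <- r3,r2: IF@4 ID@7 stall=0 (-) EX@8 MEM@9 WB@10
I4 mul r1 <- r4,r1: IF@7 ID@8 stall=0 (-) EX@9 MEM@10 WB@11

Answer: 5 6 9 10 11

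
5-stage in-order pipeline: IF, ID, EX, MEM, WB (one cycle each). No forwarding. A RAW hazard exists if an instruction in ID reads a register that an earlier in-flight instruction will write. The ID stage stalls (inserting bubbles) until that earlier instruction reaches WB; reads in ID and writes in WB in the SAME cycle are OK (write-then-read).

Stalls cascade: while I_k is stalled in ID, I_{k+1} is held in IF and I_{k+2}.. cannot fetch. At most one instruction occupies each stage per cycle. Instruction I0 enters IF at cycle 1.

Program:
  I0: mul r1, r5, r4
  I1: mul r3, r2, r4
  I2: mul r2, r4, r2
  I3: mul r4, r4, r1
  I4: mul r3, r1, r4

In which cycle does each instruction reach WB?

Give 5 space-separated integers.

Answer: 5 6 7 8 11

Derivation:
I0 mul r1 <- r5,r4: IF@1 ID@2 stall=0 (-) EX@3 MEM@4 WB@5
I1 mul r3 <- r2,r4: IF@2 ID@3 stall=0 (-) EX@4 MEM@5 WB@6
I2 mul r2 <- r4,r2: IF@3 ID@4 stall=0 (-) EX@5 MEM@6 WB@7
I3 mul r4 <- r4,r1: IF@4 ID@5 stall=0 (-) EX@6 MEM@7 WB@8
I4 mul r3 <- r1,r4: IF@5 ID@6 stall=2 (RAW on I3.r4 (WB@8)) EX@9 MEM@10 WB@11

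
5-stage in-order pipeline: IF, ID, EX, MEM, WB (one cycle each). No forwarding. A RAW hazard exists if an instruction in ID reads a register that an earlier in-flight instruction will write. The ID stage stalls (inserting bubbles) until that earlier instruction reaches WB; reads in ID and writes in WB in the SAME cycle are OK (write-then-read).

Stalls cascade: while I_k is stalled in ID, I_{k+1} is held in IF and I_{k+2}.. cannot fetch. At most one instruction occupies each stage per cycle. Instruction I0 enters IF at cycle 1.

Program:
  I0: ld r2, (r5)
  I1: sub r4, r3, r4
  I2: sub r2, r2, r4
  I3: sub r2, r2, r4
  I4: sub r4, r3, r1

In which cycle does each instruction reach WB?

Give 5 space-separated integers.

I0 ld r2 <- r5: IF@1 ID@2 stall=0 (-) EX@3 MEM@4 WB@5
I1 sub r4 <- r3,r4: IF@2 ID@3 stall=0 (-) EX@4 MEM@5 WB@6
I2 sub r2 <- r2,r4: IF@3 ID@4 stall=2 (RAW on I1.r4 (WB@6)) EX@7 MEM@8 WB@9
I3 sub r2 <- r2,r4: IF@4 ID@7 stall=2 (RAW on I2.r2 (WB@9)) EX@10 MEM@11 WB@12
I4 sub r4 <- r3,r1: IF@7 ID@10 stall=0 (-) EX@11 MEM@12 WB@13

Answer: 5 6 9 12 13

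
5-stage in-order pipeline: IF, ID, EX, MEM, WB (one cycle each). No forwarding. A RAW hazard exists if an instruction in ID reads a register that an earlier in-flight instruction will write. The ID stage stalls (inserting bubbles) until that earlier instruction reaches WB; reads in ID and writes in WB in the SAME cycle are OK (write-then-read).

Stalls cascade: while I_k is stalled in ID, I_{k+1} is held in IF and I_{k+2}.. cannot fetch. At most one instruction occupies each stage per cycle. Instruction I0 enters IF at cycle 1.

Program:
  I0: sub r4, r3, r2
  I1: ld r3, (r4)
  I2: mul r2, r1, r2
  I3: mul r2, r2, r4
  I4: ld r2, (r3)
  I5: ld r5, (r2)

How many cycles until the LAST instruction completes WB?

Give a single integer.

Answer: 16

Derivation:
I0 sub r4 <- r3,r2: IF@1 ID@2 stall=0 (-) EX@3 MEM@4 WB@5
I1 ld r3 <- r4: IF@2 ID@3 stall=2 (RAW on I0.r4 (WB@5)) EX@6 MEM@7 WB@8
I2 mul r2 <- r1,r2: IF@3 ID@6 stall=0 (-) EX@7 MEM@8 WB@9
I3 mul r2 <- r2,r4: IF@6 ID@7 stall=2 (RAW on I2.r2 (WB@9)) EX@10 MEM@11 WB@12
I4 ld r2 <- r3: IF@7 ID@10 stall=0 (-) EX@11 MEM@12 WB@13
I5 ld r5 <- r2: IF@10 ID@11 stall=2 (RAW on I4.r2 (WB@13)) EX@14 MEM@15 WB@16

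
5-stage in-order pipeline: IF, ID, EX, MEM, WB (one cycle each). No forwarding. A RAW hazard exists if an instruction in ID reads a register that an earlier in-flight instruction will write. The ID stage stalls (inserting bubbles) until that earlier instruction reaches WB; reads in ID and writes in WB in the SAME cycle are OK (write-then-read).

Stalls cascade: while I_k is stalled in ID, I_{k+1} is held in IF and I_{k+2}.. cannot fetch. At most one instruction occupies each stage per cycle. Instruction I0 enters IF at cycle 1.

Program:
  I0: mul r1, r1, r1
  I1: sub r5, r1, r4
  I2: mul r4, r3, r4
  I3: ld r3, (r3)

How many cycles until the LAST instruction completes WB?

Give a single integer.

Answer: 10

Derivation:
I0 mul r1 <- r1,r1: IF@1 ID@2 stall=0 (-) EX@3 MEM@4 WB@5
I1 sub r5 <- r1,r4: IF@2 ID@3 stall=2 (RAW on I0.r1 (WB@5)) EX@6 MEM@7 WB@8
I2 mul r4 <- r3,r4: IF@3 ID@6 stall=0 (-) EX@7 MEM@8 WB@9
I3 ld r3 <- r3: IF@6 ID@7 stall=0 (-) EX@8 MEM@9 WB@10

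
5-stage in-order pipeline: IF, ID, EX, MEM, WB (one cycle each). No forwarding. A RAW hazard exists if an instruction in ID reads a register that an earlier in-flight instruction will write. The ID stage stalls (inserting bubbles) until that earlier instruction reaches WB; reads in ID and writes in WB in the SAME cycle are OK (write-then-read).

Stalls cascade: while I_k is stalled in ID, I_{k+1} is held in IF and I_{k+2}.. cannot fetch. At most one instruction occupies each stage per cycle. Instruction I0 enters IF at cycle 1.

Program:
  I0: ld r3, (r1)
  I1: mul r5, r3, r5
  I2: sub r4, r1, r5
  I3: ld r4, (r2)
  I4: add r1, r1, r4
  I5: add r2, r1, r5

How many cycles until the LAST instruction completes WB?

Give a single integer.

I0 ld r3 <- r1: IF@1 ID@2 stall=0 (-) EX@3 MEM@4 WB@5
I1 mul r5 <- r3,r5: IF@2 ID@3 stall=2 (RAW on I0.r3 (WB@5)) EX@6 MEM@7 WB@8
I2 sub r4 <- r1,r5: IF@3 ID@6 stall=2 (RAW on I1.r5 (WB@8)) EX@9 MEM@10 WB@11
I3 ld r4 <- r2: IF@6 ID@9 stall=0 (-) EX@10 MEM@11 WB@12
I4 add r1 <- r1,r4: IF@9 ID@10 stall=2 (RAW on I3.r4 (WB@12)) EX@13 MEM@14 WB@15
I5 add r2 <- r1,r5: IF@10 ID@13 stall=2 (RAW on I4.r1 (WB@15)) EX@16 MEM@17 WB@18

Answer: 18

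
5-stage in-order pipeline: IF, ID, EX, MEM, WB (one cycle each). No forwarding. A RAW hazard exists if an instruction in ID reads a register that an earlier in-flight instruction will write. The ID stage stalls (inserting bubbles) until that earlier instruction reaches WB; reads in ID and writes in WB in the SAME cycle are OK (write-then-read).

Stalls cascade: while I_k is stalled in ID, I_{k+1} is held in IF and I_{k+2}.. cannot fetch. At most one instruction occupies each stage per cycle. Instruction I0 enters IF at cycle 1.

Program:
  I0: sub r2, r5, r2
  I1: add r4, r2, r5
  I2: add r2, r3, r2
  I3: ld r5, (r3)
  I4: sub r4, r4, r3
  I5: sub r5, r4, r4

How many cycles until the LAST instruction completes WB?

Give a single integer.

I0 sub r2 <- r5,r2: IF@1 ID@2 stall=0 (-) EX@3 MEM@4 WB@5
I1 add r4 <- r2,r5: IF@2 ID@3 stall=2 (RAW on I0.r2 (WB@5)) EX@6 MEM@7 WB@8
I2 add r2 <- r3,r2: IF@3 ID@6 stall=0 (-) EX@7 MEM@8 WB@9
I3 ld r5 <- r3: IF@6 ID@7 stall=0 (-) EX@8 MEM@9 WB@10
I4 sub r4 <- r4,r3: IF@7 ID@8 stall=0 (-) EX@9 MEM@10 WB@11
I5 sub r5 <- r4,r4: IF@8 ID@9 stall=2 (RAW on I4.r4 (WB@11)) EX@12 MEM@13 WB@14

Answer: 14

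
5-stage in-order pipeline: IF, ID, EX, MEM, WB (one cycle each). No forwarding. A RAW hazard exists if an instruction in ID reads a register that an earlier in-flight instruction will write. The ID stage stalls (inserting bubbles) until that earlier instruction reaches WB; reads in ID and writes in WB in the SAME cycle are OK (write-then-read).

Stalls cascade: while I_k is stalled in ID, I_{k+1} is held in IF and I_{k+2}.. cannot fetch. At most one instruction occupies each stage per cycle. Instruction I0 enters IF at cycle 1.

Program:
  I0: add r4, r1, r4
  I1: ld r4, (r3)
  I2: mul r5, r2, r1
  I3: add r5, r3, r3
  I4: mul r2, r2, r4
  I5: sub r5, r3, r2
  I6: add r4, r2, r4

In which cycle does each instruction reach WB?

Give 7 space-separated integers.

Answer: 5 6 7 8 9 12 13

Derivation:
I0 add r4 <- r1,r4: IF@1 ID@2 stall=0 (-) EX@3 MEM@4 WB@5
I1 ld r4 <- r3: IF@2 ID@3 stall=0 (-) EX@4 MEM@5 WB@6
I2 mul r5 <- r2,r1: IF@3 ID@4 stall=0 (-) EX@5 MEM@6 WB@7
I3 add r5 <- r3,r3: IF@4 ID@5 stall=0 (-) EX@6 MEM@7 WB@8
I4 mul r2 <- r2,r4: IF@5 ID@6 stall=0 (-) EX@7 MEM@8 WB@9
I5 sub r5 <- r3,r2: IF@6 ID@7 stall=2 (RAW on I4.r2 (WB@9)) EX@10 MEM@11 WB@12
I6 add r4 <- r2,r4: IF@7 ID@10 stall=0 (-) EX@11 MEM@12 WB@13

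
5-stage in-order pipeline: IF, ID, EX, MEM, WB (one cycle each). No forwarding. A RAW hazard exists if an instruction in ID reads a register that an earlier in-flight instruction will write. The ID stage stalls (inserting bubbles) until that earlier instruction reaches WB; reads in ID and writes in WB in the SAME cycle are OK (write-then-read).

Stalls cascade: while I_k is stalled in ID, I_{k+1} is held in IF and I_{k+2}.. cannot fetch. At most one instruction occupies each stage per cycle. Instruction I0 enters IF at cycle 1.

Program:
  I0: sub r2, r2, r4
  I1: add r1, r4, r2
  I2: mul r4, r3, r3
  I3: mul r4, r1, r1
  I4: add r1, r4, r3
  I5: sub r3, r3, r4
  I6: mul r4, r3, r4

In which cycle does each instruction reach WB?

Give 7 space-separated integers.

I0 sub r2 <- r2,r4: IF@1 ID@2 stall=0 (-) EX@3 MEM@4 WB@5
I1 add r1 <- r4,r2: IF@2 ID@3 stall=2 (RAW on I0.r2 (WB@5)) EX@6 MEM@7 WB@8
I2 mul r4 <- r3,r3: IF@3 ID@6 stall=0 (-) EX@7 MEM@8 WB@9
I3 mul r4 <- r1,r1: IF@6 ID@7 stall=1 (RAW on I1.r1 (WB@8)) EX@9 MEM@10 WB@11
I4 add r1 <- r4,r3: IF@7 ID@9 stall=2 (RAW on I3.r4 (WB@11)) EX@12 MEM@13 WB@14
I5 sub r3 <- r3,r4: IF@9 ID@12 stall=0 (-) EX@13 MEM@14 WB@15
I6 mul r4 <- r3,r4: IF@12 ID@13 stall=2 (RAW on I5.r3 (WB@15)) EX@16 MEM@17 WB@18

Answer: 5 8 9 11 14 15 18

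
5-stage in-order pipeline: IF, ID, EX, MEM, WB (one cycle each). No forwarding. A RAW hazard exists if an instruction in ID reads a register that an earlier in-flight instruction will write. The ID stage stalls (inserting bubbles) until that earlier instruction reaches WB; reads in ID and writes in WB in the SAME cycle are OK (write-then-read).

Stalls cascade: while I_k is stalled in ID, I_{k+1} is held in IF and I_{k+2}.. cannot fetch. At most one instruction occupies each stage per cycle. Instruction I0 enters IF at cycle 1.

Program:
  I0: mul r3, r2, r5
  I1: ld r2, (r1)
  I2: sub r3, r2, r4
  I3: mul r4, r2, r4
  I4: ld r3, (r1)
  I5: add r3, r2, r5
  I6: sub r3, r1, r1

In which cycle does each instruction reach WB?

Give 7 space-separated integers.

I0 mul r3 <- r2,r5: IF@1 ID@2 stall=0 (-) EX@3 MEM@4 WB@5
I1 ld r2 <- r1: IF@2 ID@3 stall=0 (-) EX@4 MEM@5 WB@6
I2 sub r3 <- r2,r4: IF@3 ID@4 stall=2 (RAW on I1.r2 (WB@6)) EX@7 MEM@8 WB@9
I3 mul r4 <- r2,r4: IF@4 ID@7 stall=0 (-) EX@8 MEM@9 WB@10
I4 ld r3 <- r1: IF@7 ID@8 stall=0 (-) EX@9 MEM@10 WB@11
I5 add r3 <- r2,r5: IF@8 ID@9 stall=0 (-) EX@10 MEM@11 WB@12
I6 sub r3 <- r1,r1: IF@9 ID@10 stall=0 (-) EX@11 MEM@12 WB@13

Answer: 5 6 9 10 11 12 13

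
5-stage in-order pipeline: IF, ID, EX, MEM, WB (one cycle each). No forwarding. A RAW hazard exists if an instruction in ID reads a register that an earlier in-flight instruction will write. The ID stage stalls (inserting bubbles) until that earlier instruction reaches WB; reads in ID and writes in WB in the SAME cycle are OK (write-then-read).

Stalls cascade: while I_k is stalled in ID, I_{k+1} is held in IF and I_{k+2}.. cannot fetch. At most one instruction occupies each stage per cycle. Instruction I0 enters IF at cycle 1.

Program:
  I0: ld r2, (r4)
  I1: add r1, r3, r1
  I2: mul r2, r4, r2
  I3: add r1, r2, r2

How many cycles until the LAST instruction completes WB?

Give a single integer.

Answer: 11

Derivation:
I0 ld r2 <- r4: IF@1 ID@2 stall=0 (-) EX@3 MEM@4 WB@5
I1 add r1 <- r3,r1: IF@2 ID@3 stall=0 (-) EX@4 MEM@5 WB@6
I2 mul r2 <- r4,r2: IF@3 ID@4 stall=1 (RAW on I0.r2 (WB@5)) EX@6 MEM@7 WB@8
I3 add r1 <- r2,r2: IF@4 ID@6 stall=2 (RAW on I2.r2 (WB@8)) EX@9 MEM@10 WB@11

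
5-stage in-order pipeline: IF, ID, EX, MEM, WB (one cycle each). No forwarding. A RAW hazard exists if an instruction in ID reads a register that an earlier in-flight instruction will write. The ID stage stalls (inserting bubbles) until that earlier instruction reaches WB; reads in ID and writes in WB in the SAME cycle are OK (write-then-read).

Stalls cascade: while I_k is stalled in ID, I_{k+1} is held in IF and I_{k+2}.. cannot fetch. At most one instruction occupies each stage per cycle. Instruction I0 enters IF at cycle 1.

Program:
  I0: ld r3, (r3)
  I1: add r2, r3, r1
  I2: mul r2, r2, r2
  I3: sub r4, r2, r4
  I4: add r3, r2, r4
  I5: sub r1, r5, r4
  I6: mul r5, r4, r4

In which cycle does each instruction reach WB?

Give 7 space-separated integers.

I0 ld r3 <- r3: IF@1 ID@2 stall=0 (-) EX@3 MEM@4 WB@5
I1 add r2 <- r3,r1: IF@2 ID@3 stall=2 (RAW on I0.r3 (WB@5)) EX@6 MEM@7 WB@8
I2 mul r2 <- r2,r2: IF@3 ID@6 stall=2 (RAW on I1.r2 (WB@8)) EX@9 MEM@10 WB@11
I3 sub r4 <- r2,r4: IF@6 ID@9 stall=2 (RAW on I2.r2 (WB@11)) EX@12 MEM@13 WB@14
I4 add r3 <- r2,r4: IF@9 ID@12 stall=2 (RAW on I3.r4 (WB@14)) EX@15 MEM@16 WB@17
I5 sub r1 <- r5,r4: IF@12 ID@15 stall=0 (-) EX@16 MEM@17 WB@18
I6 mul r5 <- r4,r4: IF@15 ID@16 stall=0 (-) EX@17 MEM@18 WB@19

Answer: 5 8 11 14 17 18 19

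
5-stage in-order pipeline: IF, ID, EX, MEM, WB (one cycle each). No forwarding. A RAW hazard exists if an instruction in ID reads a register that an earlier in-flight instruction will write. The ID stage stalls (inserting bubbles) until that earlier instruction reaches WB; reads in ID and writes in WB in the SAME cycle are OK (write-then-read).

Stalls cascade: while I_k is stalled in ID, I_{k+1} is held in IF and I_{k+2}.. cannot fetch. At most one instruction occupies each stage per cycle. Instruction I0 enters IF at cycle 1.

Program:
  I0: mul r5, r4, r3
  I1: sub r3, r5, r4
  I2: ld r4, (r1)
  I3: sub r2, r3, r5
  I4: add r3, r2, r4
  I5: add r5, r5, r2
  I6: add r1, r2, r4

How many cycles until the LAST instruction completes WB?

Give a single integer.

Answer: 16

Derivation:
I0 mul r5 <- r4,r3: IF@1 ID@2 stall=0 (-) EX@3 MEM@4 WB@5
I1 sub r3 <- r5,r4: IF@2 ID@3 stall=2 (RAW on I0.r5 (WB@5)) EX@6 MEM@7 WB@8
I2 ld r4 <- r1: IF@3 ID@6 stall=0 (-) EX@7 MEM@8 WB@9
I3 sub r2 <- r3,r5: IF@6 ID@7 stall=1 (RAW on I1.r3 (WB@8)) EX@9 MEM@10 WB@11
I4 add r3 <- r2,r4: IF@7 ID@9 stall=2 (RAW on I3.r2 (WB@11)) EX@12 MEM@13 WB@14
I5 add r5 <- r5,r2: IF@9 ID@12 stall=0 (-) EX@13 MEM@14 WB@15
I6 add r1 <- r2,r4: IF@12 ID@13 stall=0 (-) EX@14 MEM@15 WB@16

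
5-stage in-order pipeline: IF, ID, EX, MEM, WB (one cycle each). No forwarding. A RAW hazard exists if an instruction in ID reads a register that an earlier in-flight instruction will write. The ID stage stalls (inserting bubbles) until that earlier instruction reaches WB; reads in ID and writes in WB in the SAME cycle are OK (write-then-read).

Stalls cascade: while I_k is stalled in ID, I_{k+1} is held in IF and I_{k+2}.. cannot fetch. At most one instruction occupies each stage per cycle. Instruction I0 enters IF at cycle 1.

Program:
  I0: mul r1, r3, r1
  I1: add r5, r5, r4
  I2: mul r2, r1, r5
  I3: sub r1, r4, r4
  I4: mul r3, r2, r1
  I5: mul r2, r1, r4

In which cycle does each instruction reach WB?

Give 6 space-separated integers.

Answer: 5 6 9 10 13 14

Derivation:
I0 mul r1 <- r3,r1: IF@1 ID@2 stall=0 (-) EX@3 MEM@4 WB@5
I1 add r5 <- r5,r4: IF@2 ID@3 stall=0 (-) EX@4 MEM@5 WB@6
I2 mul r2 <- r1,r5: IF@3 ID@4 stall=2 (RAW on I1.r5 (WB@6)) EX@7 MEM@8 WB@9
I3 sub r1 <- r4,r4: IF@4 ID@7 stall=0 (-) EX@8 MEM@9 WB@10
I4 mul r3 <- r2,r1: IF@7 ID@8 stall=2 (RAW on I3.r1 (WB@10)) EX@11 MEM@12 WB@13
I5 mul r2 <- r1,r4: IF@8 ID@11 stall=0 (-) EX@12 MEM@13 WB@14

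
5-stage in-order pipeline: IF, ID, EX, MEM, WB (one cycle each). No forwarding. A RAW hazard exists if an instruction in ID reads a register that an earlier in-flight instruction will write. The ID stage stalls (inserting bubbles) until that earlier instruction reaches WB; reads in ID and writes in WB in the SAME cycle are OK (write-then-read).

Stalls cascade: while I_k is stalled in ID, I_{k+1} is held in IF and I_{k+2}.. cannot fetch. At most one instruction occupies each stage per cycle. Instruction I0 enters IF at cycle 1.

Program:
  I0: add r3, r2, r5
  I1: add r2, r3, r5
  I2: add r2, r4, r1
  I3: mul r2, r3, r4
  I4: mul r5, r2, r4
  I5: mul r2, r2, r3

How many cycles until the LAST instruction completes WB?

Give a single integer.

Answer: 14

Derivation:
I0 add r3 <- r2,r5: IF@1 ID@2 stall=0 (-) EX@3 MEM@4 WB@5
I1 add r2 <- r3,r5: IF@2 ID@3 stall=2 (RAW on I0.r3 (WB@5)) EX@6 MEM@7 WB@8
I2 add r2 <- r4,r1: IF@3 ID@6 stall=0 (-) EX@7 MEM@8 WB@9
I3 mul r2 <- r3,r4: IF@6 ID@7 stall=0 (-) EX@8 MEM@9 WB@10
I4 mul r5 <- r2,r4: IF@7 ID@8 stall=2 (RAW on I3.r2 (WB@10)) EX@11 MEM@12 WB@13
I5 mul r2 <- r2,r3: IF@8 ID@11 stall=0 (-) EX@12 MEM@13 WB@14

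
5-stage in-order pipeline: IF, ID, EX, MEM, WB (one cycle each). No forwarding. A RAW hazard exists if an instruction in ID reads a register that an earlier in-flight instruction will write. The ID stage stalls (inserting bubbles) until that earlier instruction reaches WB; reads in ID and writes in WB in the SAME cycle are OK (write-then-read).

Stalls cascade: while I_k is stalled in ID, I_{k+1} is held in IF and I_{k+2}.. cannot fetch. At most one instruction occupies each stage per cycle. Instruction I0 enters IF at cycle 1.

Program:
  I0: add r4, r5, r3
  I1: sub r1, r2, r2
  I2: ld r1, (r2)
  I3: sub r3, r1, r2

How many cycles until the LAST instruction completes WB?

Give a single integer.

I0 add r4 <- r5,r3: IF@1 ID@2 stall=0 (-) EX@3 MEM@4 WB@5
I1 sub r1 <- r2,r2: IF@2 ID@3 stall=0 (-) EX@4 MEM@5 WB@6
I2 ld r1 <- r2: IF@3 ID@4 stall=0 (-) EX@5 MEM@6 WB@7
I3 sub r3 <- r1,r2: IF@4 ID@5 stall=2 (RAW on I2.r1 (WB@7)) EX@8 MEM@9 WB@10

Answer: 10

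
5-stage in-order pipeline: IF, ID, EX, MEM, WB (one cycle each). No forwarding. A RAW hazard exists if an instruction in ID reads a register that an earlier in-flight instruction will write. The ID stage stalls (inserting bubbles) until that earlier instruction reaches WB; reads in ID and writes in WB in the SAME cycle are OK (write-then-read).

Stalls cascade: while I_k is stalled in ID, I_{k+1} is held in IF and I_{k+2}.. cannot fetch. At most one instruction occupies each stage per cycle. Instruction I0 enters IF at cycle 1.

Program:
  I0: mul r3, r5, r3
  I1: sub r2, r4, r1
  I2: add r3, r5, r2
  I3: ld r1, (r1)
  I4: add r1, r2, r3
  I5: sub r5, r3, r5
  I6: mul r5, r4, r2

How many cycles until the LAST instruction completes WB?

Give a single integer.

I0 mul r3 <- r5,r3: IF@1 ID@2 stall=0 (-) EX@3 MEM@4 WB@5
I1 sub r2 <- r4,r1: IF@2 ID@3 stall=0 (-) EX@4 MEM@5 WB@6
I2 add r3 <- r5,r2: IF@3 ID@4 stall=2 (RAW on I1.r2 (WB@6)) EX@7 MEM@8 WB@9
I3 ld r1 <- r1: IF@4 ID@7 stall=0 (-) EX@8 MEM@9 WB@10
I4 add r1 <- r2,r3: IF@7 ID@8 stall=1 (RAW on I2.r3 (WB@9)) EX@10 MEM@11 WB@12
I5 sub r5 <- r3,r5: IF@8 ID@10 stall=0 (-) EX@11 MEM@12 WB@13
I6 mul r5 <- r4,r2: IF@10 ID@11 stall=0 (-) EX@12 MEM@13 WB@14

Answer: 14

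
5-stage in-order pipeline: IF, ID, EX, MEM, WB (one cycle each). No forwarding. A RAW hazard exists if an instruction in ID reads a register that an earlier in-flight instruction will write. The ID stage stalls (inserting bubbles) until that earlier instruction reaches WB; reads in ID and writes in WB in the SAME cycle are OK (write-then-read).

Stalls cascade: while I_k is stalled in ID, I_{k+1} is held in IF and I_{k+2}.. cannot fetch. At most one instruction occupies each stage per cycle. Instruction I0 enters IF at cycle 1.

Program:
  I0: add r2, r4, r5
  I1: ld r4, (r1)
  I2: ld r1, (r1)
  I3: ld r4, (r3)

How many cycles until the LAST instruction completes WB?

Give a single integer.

Answer: 8

Derivation:
I0 add r2 <- r4,r5: IF@1 ID@2 stall=0 (-) EX@3 MEM@4 WB@5
I1 ld r4 <- r1: IF@2 ID@3 stall=0 (-) EX@4 MEM@5 WB@6
I2 ld r1 <- r1: IF@3 ID@4 stall=0 (-) EX@5 MEM@6 WB@7
I3 ld r4 <- r3: IF@4 ID@5 stall=0 (-) EX@6 MEM@7 WB@8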